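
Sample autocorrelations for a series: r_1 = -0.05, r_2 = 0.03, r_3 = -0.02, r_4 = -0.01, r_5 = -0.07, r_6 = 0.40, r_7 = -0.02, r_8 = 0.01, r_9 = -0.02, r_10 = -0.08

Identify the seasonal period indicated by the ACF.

The largest autocorrelation is r_6 = 0.40; the remaining lags stay at or below 0.03.
The dominant spike at lag 6 indicates a seasonal period of 6.

6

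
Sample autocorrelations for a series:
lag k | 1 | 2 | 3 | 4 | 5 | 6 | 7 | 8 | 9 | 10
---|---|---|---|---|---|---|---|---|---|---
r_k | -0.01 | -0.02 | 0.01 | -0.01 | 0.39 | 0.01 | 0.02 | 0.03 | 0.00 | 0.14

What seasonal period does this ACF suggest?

The largest autocorrelation is r_5 = 0.39; the remaining lags stay at or below 0.14.
The dominant spike at lag 5 indicates a seasonal period of 5.

5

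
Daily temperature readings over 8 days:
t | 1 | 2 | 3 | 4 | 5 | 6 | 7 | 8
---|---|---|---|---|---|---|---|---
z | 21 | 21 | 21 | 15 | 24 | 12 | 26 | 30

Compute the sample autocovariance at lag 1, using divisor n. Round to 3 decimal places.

Mean z̄ = (21 + 21 + 21 + 15 + 24 + 12 + 26 + 30)/8 = 21.2500
Deviations: -0.2500, -0.2500, -0.2500, -6.2500, 2.7500, -9.2500, 4.7500, 8.7500
Σ_{t=1}^{7}(z_t−z̄)(z_{t+1}−z̄) = -43.3125
γ_1 = -43.3125 / 8 = -5.414

-5.414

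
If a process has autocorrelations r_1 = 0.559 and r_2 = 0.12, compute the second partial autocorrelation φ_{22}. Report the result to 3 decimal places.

φ_{22} = (r_2 − r_1²) / (1 − r_1²)
r_1² = (0.559)² = 0.312481
Numerator = 0.12 − 0.3125 = -0.1925; denominator = 1 − 0.3125 = 0.6875
φ_{22} = -0.1925 / 0.6875 = -0.280

-0.280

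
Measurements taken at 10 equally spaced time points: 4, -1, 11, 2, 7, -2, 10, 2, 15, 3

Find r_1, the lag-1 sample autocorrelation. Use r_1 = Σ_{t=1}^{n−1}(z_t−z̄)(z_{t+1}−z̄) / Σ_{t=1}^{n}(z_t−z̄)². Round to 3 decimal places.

-0.617

Mean z̄ = (4 − 1 + 11 + 2 + 7 − 2 + 10 + 2 + 15 + 3)/10 = 5.1000
Numerator Σ_{t=1}^{9}(z_t−z̄)(z_{t+1}−z̄) = -168.4100
Denominator Σ(z_t−z̄)² = 272.9000
r_1 = -168.4100 / 272.9000 = -0.617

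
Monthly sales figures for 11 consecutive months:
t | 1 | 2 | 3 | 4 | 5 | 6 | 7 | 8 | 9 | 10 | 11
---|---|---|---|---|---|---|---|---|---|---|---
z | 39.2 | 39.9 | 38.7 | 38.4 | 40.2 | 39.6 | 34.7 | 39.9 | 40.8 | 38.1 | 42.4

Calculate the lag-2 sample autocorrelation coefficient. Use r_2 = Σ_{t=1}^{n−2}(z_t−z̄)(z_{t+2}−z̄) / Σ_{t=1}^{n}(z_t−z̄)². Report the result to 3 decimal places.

-0.224

Mean z̄ = (39.2 + 39.9 + 38.7 + 38.4 + 40.2 + 39.6 + 34.7 + 39.9 + 40.8 + 38.1 + 42.4)/11 = 39.2636
Numerator Σ_{t=1}^{9}(z_t−z̄)(z_{t+2}−z̄) = -8.3245
Denominator Σ(z_t−z̄)² = 37.2455
r_2 = -8.3245 / 37.2455 = -0.224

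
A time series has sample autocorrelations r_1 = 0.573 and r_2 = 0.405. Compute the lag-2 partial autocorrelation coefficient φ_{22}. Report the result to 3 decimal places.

φ_{22} = (r_2 − r_1²) / (1 − r_1²)
r_1² = (0.573)² = 0.328329
Numerator = 0.405 − 0.3283 = 0.0767; denominator = 1 − 0.3283 = 0.6717
φ_{22} = 0.0767 / 0.6717 = 0.114

0.114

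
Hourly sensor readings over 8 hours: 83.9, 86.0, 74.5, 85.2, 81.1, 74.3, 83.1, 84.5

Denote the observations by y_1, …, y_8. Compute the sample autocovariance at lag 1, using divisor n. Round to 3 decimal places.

Mean ȳ = (83.9 + 86.0 + 74.5 + 85.2 + 81.1 + 74.3 + 83.1 + 84.5)/8 = 81.5750
Deviations: 2.3250, 4.4250, -7.0750, 3.6250, -0.4750, -7.2750, 1.5250, 2.9250
Σ_{t=1}^{7}(y_t−ȳ)(y_{t+1}−ȳ) = -51.5656
γ_1 = -51.5656 / 8 = -6.446

-6.446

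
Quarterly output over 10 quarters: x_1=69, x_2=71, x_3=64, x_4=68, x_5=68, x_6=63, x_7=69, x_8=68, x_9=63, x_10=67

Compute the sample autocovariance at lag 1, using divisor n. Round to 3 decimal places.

-2.000

Mean x̄ = (69 + 71 + 64 + 68 + 68 + 63 + 69 + 68 + 63 + 67)/10 = 67.0000
Σ_{t=1}^{9}(x_t−x̄)(x_{t+1}−x̄) = -20.0000
γ_1 = -20.0000 / 10 = -2.000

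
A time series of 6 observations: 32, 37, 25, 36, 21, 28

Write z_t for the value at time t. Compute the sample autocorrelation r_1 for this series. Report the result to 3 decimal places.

-0.439

Mean z̄ = (32 + 37 + 25 + 36 + 21 + 28)/6 = 29.8333
Deviations from mean: 2.1667, 7.1667, -4.8333, 6.1667, -8.8333, -1.8333
Numerator Σ_{t=1}^{5}(z_t−z̄)(z_{t+1}−z̄) = -87.1944
Denominator Σ(z_t−z̄)² = 198.8333
r_1 = -87.1944 / 198.8333 = -0.439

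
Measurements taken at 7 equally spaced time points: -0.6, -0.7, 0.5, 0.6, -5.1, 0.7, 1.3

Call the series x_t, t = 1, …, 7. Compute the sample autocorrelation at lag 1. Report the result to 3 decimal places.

-0.265

Mean x̄ = (-0.6 − 0.7 + 0.5 + 0.6 − 5.1 + 0.7 + 1.3)/7 = -0.4714
Deviations from mean: -0.1286, -0.2286, 0.9714, 1.0714, -4.6286, 1.1714, 1.7714
Σ(x_t−x̄)(x_{t+1}−x̄) = (0.0294) + (-0.2220) + (1.0408) + (-4.9592) + (-5.4220) + (2.0751) = -7.4580
Denominator Σ(x_t−x̄)² = 28.0943
r_1 = -7.4580 / 28.0943 = -0.265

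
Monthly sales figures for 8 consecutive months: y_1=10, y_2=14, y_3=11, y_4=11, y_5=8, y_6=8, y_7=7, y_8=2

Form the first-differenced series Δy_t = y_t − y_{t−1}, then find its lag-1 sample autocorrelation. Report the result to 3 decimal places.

First differences Δy: 4, -3, 0, -3, 0, -1, -5
Mean of differences = -1.1429
Numerator Σ(Δy_t−Δȳ)(Δy_{t+1}−Δȳ) = -16.3061
Denominator Σ(Δy_t−Δȳ)² = 50.8571
r_1(Δy) = -16.3061 / 50.8571 = -0.321

-0.321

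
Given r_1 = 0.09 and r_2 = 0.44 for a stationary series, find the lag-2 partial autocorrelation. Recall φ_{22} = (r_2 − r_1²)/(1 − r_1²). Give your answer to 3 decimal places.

0.435

φ_{22} = (r_2 − r_1²) / (1 − r_1²)
r_1² = (0.09)² = 0.0081
Numerator = 0.44 − 0.0081 = 0.4319; denominator = 1 − 0.0081 = 0.9919
φ_{22} = 0.4319 / 0.9919 = 0.435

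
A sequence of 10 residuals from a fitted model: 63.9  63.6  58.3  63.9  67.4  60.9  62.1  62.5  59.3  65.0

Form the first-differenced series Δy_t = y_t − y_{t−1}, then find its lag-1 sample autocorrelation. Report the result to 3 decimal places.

First differences Δy: -0.3, -5.3, 5.6, 3.5, -6.5, 1.2, 0.4, -3.2, 5.7
Mean of differences = 0.1222
Numerator Σ(Δy_t−Δȳ)(Δy_{t+1}−Δȳ) = -57.5694
Denominator Σ(Δy_t−Δȳ)² = 158.2356
r_1(Δy) = -57.5694 / 158.2356 = -0.364

-0.364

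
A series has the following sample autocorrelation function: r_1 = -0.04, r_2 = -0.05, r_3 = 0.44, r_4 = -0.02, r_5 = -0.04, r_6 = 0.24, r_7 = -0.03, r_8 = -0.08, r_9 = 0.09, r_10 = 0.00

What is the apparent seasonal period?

The largest autocorrelation is r_3 = 0.44, with a weaker echo at lag 6 (0.24); the remaining lags stay at or below 0.09.
The dominant spike at lag 3 indicates a seasonal period of 3.

3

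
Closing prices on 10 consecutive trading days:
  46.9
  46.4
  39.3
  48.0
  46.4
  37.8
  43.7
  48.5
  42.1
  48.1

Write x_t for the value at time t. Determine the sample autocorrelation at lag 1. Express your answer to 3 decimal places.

Mean x̄ = (46.9 + 46.4 + 39.3 + 48.0 + 46.4 + 37.8 + 43.7 + 48.5 + 42.1 + 48.1)/10 = 44.7200
Numerator Σ_{t=1}^{9}(x_t−x̄)(x_{t+1}−x̄) = -44.8924
Denominator Σ(x_t−x̄)² = 132.0360
r_1 = -44.8924 / 132.0360 = -0.340

-0.340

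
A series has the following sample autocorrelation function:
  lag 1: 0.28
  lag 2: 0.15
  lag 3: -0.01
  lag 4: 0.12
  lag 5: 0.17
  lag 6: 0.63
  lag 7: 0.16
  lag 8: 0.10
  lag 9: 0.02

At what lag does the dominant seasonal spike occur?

6

The largest autocorrelation is r_6 = 0.63; the remaining lags stay at or below 0.28. The elevated value at lag 1 (0.28), dropping to 0.15 at lag 2, reflects decaying short-term dependence rather than seasonality.
The dominant spike at lag 6 indicates a seasonal period of 6.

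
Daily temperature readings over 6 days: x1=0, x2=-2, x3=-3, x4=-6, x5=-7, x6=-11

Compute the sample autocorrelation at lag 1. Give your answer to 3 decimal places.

0.414

Mean x̄ = (0 − 2 − 3 − 6 − 7 − 11)/6 = -4.8333
Deviations from mean: 4.8333, 2.8333, 1.8333, -1.1667, -2.1667, -6.1667
Σ(x_t−x̄)(x_{t+1}−x̄) = (13.6944) + (5.1944) + (-2.1389) + (2.5278) + (13.3611) = 32.6389
Denominator Σ(x_t−x̄)² = 78.8333
r_1 = 32.6389 / 78.8333 = 0.414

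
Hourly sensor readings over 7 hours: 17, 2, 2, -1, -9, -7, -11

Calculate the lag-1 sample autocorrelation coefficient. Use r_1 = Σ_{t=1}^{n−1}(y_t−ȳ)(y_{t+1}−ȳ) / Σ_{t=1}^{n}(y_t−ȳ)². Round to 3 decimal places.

Mean ȳ = (17 + 2 + 2 − 1 − 9 − 7 − 11)/7 = -1.0000
Deviations from mean: 18.0000, 3.0000, 3.0000, 0.0000, -8.0000, -6.0000, -10.0000
Σ(y_t−ȳ)(y_{t+1}−ȳ) = (54.0000) + (9.0000) + (0.0000) + (0.0000) + (48.0000) + (60.0000) = 171.0000
Denominator Σ(y_t−ȳ)² = 542.0000
r_1 = 171.0000 / 542.0000 = 0.315

0.315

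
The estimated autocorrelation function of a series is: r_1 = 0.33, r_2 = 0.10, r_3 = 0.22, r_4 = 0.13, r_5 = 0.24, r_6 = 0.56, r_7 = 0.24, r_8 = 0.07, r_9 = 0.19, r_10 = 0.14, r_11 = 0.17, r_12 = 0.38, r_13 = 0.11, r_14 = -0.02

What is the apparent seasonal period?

6

The largest autocorrelation is r_6 = 0.56, with a weaker echo at lag 12 (0.38); the remaining lags stay at or below 0.33. The elevated value at lag 1 (0.33), dropping to 0.10 at lag 2, reflects decaying short-term dependence rather than seasonality.
The dominant spike at lag 6 indicates a seasonal period of 6.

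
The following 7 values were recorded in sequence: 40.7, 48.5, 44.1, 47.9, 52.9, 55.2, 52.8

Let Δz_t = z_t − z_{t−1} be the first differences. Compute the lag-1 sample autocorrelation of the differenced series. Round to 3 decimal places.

-0.411

First differences Δz: 7.8, -4.4, 3.8, 5.0, 2.3, -2.4
Mean of differences = 2.0167
Numerator Σ(Δz_t−Δz̄)(Δz_{t+1}−Δz̄) = -43.6386
Denominator Σ(Δz_t−Δz̄)² = 106.2883
r_1(Δz) = -43.6386 / 106.2883 = -0.411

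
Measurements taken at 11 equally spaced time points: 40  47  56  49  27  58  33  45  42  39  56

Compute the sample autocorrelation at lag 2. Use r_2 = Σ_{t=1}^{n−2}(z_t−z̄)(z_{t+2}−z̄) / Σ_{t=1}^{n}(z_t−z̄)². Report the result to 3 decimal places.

Mean z̄ = (40 + 47 + 56 + 49 + 27 + 58 + 33 + 45 + 42 + 39 + 56)/11 = 44.7273
Numerator Σ_{t=1}^{9}(z_t−z̄)(z_{t+2}−z̄) = 24.4876
Denominator Σ(z_t−z̄)² = 968.1818
r_2 = 24.4876 / 968.1818 = 0.025

0.025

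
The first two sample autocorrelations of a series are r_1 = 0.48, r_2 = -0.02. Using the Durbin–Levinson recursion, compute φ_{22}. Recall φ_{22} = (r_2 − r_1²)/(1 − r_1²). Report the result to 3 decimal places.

-0.325

φ_{22} = (r_2 − r_1²) / (1 − r_1²)
r_1² = (0.48)² = 0.2304
Numerator = -0.02 − 0.2304 = -0.2504; denominator = 1 − 0.2304 = 0.7696
φ_{22} = -0.2504 / 0.7696 = -0.325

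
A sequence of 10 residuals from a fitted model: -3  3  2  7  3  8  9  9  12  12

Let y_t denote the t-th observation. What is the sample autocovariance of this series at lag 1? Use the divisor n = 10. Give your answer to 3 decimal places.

9.396

Mean ȳ = (-3 + 3 + 2 + 7 + 3 + 8 + 9 + 9 + 12 + 12)/10 = 6.2000
Σ_{t=1}^{9}(y_t−ȳ)(y_{t+1}−ȳ) = 93.9600
γ_1 = 93.9600 / 10 = 9.396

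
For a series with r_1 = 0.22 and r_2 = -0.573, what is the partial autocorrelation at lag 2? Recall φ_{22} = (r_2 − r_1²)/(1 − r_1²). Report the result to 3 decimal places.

φ_{22} = (r_2 − r_1²) / (1 − r_1²)
r_1² = (0.22)² = 0.0484
Numerator = -0.573 − 0.0484 = -0.6214; denominator = 1 − 0.0484 = 0.9516
φ_{22} = -0.6214 / 0.9516 = -0.653

-0.653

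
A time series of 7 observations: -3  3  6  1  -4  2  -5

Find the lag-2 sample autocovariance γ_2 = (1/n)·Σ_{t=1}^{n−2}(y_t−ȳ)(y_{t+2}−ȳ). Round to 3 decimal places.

-2.429

Mean ȳ = (-3 + 3 + 6 + 1 − 4 + 2 − 5)/7 = 0.0000
Deviations: -3.0000, 3.0000, 6.0000, 1.0000, -4.0000, 2.0000, -5.0000
Σ_{t=1}^{5}(y_t−ȳ)(y_{t+2}−ȳ) = -17.0000
γ_2 = -17.0000 / 7 = -2.429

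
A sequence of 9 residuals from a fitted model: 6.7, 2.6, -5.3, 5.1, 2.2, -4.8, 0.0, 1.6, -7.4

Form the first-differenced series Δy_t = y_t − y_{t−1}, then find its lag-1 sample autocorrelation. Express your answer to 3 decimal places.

First differences Δy: -4.1, -7.9, 10.4, -2.9, -7.0, 4.8, 1.6, -9.0
Mean of differences = -1.7625
Numerator Σ(Δy_t−Δȳ)(Δy_{t+1}−Δȳ) = -104.8189
Denominator Σ(Δy_t−Δȳ)² = 326.5388
r_1(Δy) = -104.8189 / 326.5388 = -0.321

-0.321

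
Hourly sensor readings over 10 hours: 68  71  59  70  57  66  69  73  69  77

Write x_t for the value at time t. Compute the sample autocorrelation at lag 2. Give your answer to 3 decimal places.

Mean x̄ = (68 + 71 + 59 + 70 + 57 + 66 + 69 + 73 + 69 + 77)/10 = 67.9000
Numerator Σ_{t=1}^{8}(x_t−x̄)(x_{t+2}−x̄) = 124.5800
Denominator Σ(x_t−x̄)² = 326.9000
r_2 = 124.5800 / 326.9000 = 0.381

0.381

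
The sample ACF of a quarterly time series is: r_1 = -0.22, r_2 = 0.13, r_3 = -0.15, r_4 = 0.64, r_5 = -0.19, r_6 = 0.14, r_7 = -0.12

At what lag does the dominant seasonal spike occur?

4

The largest autocorrelation is r_4 = 0.64; the remaining lags stay at or below 0.14.
The dominant spike at lag 4 indicates a seasonal period of 4.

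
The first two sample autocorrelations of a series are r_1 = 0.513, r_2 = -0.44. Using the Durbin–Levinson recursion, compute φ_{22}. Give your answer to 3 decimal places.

-0.954

φ_{22} = (r_2 − r_1²) / (1 − r_1²)
r_1² = (0.513)² = 0.263169
Numerator = -0.44 − 0.2632 = -0.7032; denominator = 1 − 0.2632 = 0.7368
φ_{22} = -0.7032 / 0.7368 = -0.954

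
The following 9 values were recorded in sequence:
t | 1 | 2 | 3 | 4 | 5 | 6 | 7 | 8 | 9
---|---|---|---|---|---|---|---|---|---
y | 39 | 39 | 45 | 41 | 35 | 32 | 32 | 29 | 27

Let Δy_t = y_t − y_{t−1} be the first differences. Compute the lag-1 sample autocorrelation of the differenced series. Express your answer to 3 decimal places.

0.073

First differences Δy: 0, 6, -4, -6, -3, 0, -3, -2
Mean of differences = -1.5000
Numerator Σ(Δy_t−Δȳ)(Δy_{t+1}−Δȳ) = 6.7500
Denominator Σ(Δy_t−Δȳ)² = 92.0000
r_1(Δy) = 6.7500 / 92.0000 = 0.073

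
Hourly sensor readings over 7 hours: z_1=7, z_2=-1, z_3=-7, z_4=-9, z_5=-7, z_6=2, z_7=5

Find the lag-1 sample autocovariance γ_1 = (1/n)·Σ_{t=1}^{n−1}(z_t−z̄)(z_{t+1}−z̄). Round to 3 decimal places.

12.647

Mean z̄ = (7 − 1 − 7 − 9 − 7 + 2 + 5)/7 = -1.4286
Σ_{t=1}^{6}(z_t−z̄)(z_{t+1}−z̄) = 88.5306
γ_1 = 88.5306 / 7 = 12.647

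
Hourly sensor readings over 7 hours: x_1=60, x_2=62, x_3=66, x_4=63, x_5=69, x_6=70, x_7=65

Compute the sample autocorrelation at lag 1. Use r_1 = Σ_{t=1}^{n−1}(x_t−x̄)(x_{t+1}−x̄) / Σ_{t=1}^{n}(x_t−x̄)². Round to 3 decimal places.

0.275

Mean x̄ = (60 + 62 + 66 + 63 + 69 + 70 + 65)/7 = 65.0000
Deviations from mean: -5.0000, -3.0000, 1.0000, -2.0000, 4.0000, 5.0000, 0.0000
Numerator Σ_{t=1}^{6}(x_t−x̄)(x_{t+1}−x̄) = 22.0000
Denominator Σ(x_t−x̄)² = 80.0000
r_1 = 22.0000 / 80.0000 = 0.275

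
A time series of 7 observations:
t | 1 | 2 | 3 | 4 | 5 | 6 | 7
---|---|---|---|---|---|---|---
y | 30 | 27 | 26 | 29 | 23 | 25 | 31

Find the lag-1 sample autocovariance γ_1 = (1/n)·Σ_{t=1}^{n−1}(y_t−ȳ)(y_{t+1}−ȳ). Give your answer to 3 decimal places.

Mean ȳ = (30 + 27 + 26 + 29 + 23 + 25 + 31)/7 = 27.2857
Deviations: 2.7143, -0.2857, -1.2857, 1.7143, -4.2857, -2.2857, 3.7143
Σ_{t=1}^{6}(y_t−ȳ)(y_{t+1}−ȳ) = -8.6531
γ_1 = -8.6531 / 7 = -1.236

-1.236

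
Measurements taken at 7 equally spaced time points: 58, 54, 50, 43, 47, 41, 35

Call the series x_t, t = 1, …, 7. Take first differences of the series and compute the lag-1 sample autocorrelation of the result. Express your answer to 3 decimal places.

First differences Δx: -4, -4, -7, 4, -6, -6
Mean of differences = -3.8333
Numerator Σ(Δx_t−Δx̄)(Δx_{t+1}−Δx̄) = -36.5278
Denominator Σ(Δx_t−Δx̄)² = 80.8333
r_1(Δx) = -36.5278 / 80.8333 = -0.452

-0.452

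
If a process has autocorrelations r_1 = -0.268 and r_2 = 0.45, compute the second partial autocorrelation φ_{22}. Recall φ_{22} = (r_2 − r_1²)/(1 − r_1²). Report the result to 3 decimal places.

0.407

φ_{22} = (r_2 − r_1²) / (1 − r_1²)
r_1² = (-0.268)² = 0.071824
Numerator = 0.45 − 0.0718 = 0.3782; denominator = 1 − 0.0718 = 0.9282
φ_{22} = 0.3782 / 0.9282 = 0.407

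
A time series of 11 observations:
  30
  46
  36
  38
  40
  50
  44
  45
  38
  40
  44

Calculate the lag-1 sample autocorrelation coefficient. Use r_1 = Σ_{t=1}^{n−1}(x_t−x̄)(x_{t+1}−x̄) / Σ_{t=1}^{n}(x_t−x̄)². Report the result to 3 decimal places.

Mean x̄ = (30 + 46 + 36 + 38 + 40 + 50 + 44 + 45 + 38 + 40 + 44)/11 = 41.0000
Numerator Σ_{t=1}^{10}(x_t−x̄)(x_{t+1}−x̄) = -44.0000
Denominator Σ(x_t−x̄)² = 306.0000
r_1 = -44.0000 / 306.0000 = -0.144

-0.144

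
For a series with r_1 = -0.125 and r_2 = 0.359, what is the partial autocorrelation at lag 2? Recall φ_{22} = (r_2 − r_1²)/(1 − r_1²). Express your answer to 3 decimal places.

φ_{22} = (r_2 − r_1²) / (1 − r_1²)
r_1² = (-0.125)² = 0.015625
Numerator = 0.359 − 0.0156 = 0.3434; denominator = 1 − 0.0156 = 0.9844
φ_{22} = 0.3434 / 0.9844 = 0.349

0.349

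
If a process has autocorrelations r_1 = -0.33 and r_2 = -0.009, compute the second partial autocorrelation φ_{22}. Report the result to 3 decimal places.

φ_{22} = (r_2 − r_1²) / (1 − r_1²)
r_1² = (-0.33)² = 0.1089
Numerator = -0.009 − 0.1089 = -0.1179; denominator = 1 − 0.1089 = 0.8911
φ_{22} = -0.1179 / 0.8911 = -0.132

-0.132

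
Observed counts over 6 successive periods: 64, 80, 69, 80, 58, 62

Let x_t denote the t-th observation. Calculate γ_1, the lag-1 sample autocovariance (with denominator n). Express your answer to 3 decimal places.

Mean x̄ = (64 + 80 + 69 + 80 + 58 + 62)/6 = 68.8333
Σ_{t=1}^{5}(x_t−x̄)(x_{t+1}−x̄) = -97.1944
γ_1 = -97.1944 / 6 = -16.199

-16.199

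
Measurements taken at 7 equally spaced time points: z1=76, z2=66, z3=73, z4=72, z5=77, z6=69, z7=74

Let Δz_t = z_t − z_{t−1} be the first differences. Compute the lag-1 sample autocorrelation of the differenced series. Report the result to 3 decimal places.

First differences Δz: -10, 7, -1, 5, -8, 5
Mean of differences = -0.3333
Numerator Σ(Δz_t−Δz̄)(Δz_{t+1}−Δz̄) = -161.1111
Denominator Σ(Δz_t−Δz̄)² = 263.3333
r_1(Δz) = -161.1111 / 263.3333 = -0.612

-0.612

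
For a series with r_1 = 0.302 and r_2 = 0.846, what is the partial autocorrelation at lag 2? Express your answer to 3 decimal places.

φ_{22} = (r_2 − r_1²) / (1 − r_1²)
r_1² = (0.302)² = 0.091204
Numerator = 0.846 − 0.0912 = 0.7548; denominator = 1 − 0.0912 = 0.9088
φ_{22} = 0.7548 / 0.9088 = 0.831

0.831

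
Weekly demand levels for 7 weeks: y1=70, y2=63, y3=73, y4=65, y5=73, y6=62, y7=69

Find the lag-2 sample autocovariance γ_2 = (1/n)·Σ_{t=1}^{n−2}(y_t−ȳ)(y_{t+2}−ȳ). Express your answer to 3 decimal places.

10.566

Mean ȳ = (70 + 63 + 73 + 65 + 73 + 62 + 69)/7 = 67.8571
Deviations: 2.1429, -4.8571, 5.1429, -2.8571, 5.1429, -5.8571, 1.1429
Σ_{t=1}^{5}(y_t−ȳ)(y_{t+2}−ȳ) = 73.9592
γ_2 = 73.9592 / 7 = 10.566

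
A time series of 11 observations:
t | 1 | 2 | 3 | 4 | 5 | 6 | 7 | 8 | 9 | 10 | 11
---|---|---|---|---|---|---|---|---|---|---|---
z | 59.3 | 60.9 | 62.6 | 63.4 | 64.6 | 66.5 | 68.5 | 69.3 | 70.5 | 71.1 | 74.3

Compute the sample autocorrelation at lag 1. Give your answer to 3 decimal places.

Mean z̄ = (59.3 + 60.9 + 62.6 + 63.4 + 64.6 + 66.5 + 68.5 + 69.3 + 70.5 + 71.1 + 74.3)/11 = 66.4545
Numerator Σ_{t=1}^{10}(z_t−z̄)(z_{t+1}−z̄) = 151.1679
Denominator Σ(z_t−z̄)² = 221.4473
r_1 = 151.1679 / 221.4473 = 0.683

0.683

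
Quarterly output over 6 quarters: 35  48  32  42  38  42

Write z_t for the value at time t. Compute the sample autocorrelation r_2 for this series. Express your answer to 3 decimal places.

Mean z̄ = (35 + 48 + 32 + 42 + 38 + 42)/6 = 39.5000
Deviations from mean: -4.5000, 8.5000, -7.5000, 2.5000, -1.5000, 2.5000
Numerator Σ_{t=1}^{4}(z_t−z̄)(z_{t+2}−z̄) = 72.5000
Denominator Σ(z_t−z̄)² = 163.5000
r_2 = 72.5000 / 163.5000 = 0.443

0.443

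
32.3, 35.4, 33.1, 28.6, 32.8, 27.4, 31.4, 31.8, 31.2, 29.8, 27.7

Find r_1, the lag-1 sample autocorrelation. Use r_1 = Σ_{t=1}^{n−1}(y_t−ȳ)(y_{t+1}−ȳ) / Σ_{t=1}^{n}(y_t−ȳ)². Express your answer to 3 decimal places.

Mean ȳ = (32.3 + 35.4 + 33.1 + 28.6 + 32.8 + 27.4 + 31.4 + 31.8 + 31.2 + 29.8 + 27.7)/11 = 31.0455
Numerator Σ_{t=1}^{10}(y_t−ȳ)(y_{t+1}−ȳ) = 1.7643
Denominator Σ(y_t−ȳ)² = 60.5673
r_1 = 1.7643 / 60.5673 = 0.029

0.029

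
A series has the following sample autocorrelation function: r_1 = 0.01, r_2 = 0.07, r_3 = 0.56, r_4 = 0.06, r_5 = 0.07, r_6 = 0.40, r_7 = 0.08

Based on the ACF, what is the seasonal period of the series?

3

The largest autocorrelation is r_3 = 0.56, with a weaker echo at lag 6 (0.40); the remaining lags stay at or below 0.08.
The dominant spike at lag 3 indicates a seasonal period of 3.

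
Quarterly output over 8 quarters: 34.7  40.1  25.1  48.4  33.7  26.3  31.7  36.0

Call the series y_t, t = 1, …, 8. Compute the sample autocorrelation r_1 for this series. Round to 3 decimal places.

Mean ȳ = (34.7 + 40.1 + 25.1 + 48.4 + 33.7 + 26.3 + 31.7 + 36.0)/8 = 34.5000
Deviations from mean: 0.2000, 5.6000, -9.4000, 13.9000, -0.8000, -8.2000, -2.8000, 1.5000
Σ(y_t−ȳ)(y_{t+1}−ȳ) = (1.1200) + (-52.6400) + (-130.6600) + (-11.1200) + (6.5600) + (22.9600) + (-4.2000) = -167.9800
Denominator Σ(y_t−ȳ)² = 390.9400
r_1 = -167.9800 / 390.9400 = -0.430

-0.430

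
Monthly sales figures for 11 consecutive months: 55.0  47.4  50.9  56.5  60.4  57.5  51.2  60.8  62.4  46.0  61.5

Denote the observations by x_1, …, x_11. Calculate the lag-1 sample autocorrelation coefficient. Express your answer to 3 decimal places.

Mean x̄ = (55.0 + 47.4 + 50.9 + 56.5 + 60.4 + 57.5 + 51.2 + 60.8 + 62.4 + 46.0 + 61.5)/11 = 55.4182
Numerator Σ_{t=1}^{10}(x_t−x̄)(x_{t+1}−x̄) = -66.4903
Denominator Σ(x_t−x̄)² = 336.3964
r_1 = -66.4903 / 336.3964 = -0.198

-0.198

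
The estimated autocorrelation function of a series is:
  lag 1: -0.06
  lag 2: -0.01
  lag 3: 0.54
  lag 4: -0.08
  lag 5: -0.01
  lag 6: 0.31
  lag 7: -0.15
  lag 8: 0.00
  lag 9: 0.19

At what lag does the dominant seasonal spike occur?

The largest autocorrelation is r_3 = 0.54, with weaker echoes at lags 6 (0.31) and 9 (0.19); the remaining lags stay at or below 0.00.
The dominant spike at lag 3 indicates a seasonal period of 3.

3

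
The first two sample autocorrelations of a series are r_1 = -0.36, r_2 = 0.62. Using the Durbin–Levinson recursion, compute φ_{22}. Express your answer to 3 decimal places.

0.563

φ_{22} = (r_2 − r_1²) / (1 − r_1²)
r_1² = (-0.36)² = 0.1296
Numerator = 0.62 − 0.1296 = 0.4904; denominator = 1 − 0.1296 = 0.8704
φ_{22} = 0.4904 / 0.8704 = 0.563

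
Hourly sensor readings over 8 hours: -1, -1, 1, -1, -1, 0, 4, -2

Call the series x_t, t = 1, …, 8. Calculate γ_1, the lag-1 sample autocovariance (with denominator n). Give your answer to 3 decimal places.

-0.971

Mean x̄ = (-1 − 1 + 1 − 1 − 1 + 0 + 4 − 2)/8 = -0.1250
Deviations: -0.8750, -0.8750, 1.1250, -0.8750, -0.8750, 0.1250, 4.1250, -1.8750
Σ_{t=1}^{7}(x_t−x̄)(x_{t+1}−x̄) = -7.7656
γ_1 = -7.7656 / 8 = -0.971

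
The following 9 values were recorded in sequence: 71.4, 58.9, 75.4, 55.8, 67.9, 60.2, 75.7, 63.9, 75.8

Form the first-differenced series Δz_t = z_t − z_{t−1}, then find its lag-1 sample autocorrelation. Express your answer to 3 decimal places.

First differences Δz: -12.5, 16.5, -19.6, 12.1, -7.7, 15.5, -11.8, 11.9
Mean of differences = 0.5500
Numerator Σ(Δz_t−Δz̄)(Δz_{t+1}−Δz̄) = -1305.7025
Denominator Σ(Δz_t−Δz̄)² = 1537.0400
r_1(Δz) = -1305.7025 / 1537.0400 = -0.849

-0.849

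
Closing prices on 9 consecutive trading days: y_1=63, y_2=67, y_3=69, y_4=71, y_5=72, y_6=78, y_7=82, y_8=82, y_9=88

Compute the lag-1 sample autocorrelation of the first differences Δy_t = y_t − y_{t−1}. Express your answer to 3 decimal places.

-0.362

First differences Δy: 4, 2, 2, 1, 6, 4, 0, 6
Mean of differences = 3.1250
Numerator Σ(Δy_t−Δȳ)(Δy_{t+1}−Δȳ) = -12.6406
Denominator Σ(Δy_t−Δȳ)² = 34.8750
r_1(Δy) = -12.6406 / 34.8750 = -0.362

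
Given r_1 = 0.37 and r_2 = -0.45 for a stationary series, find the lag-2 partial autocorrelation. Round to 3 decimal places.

-0.680

φ_{22} = (r_2 − r_1²) / (1 − r_1²)
r_1² = (0.37)² = 0.1369
Numerator = -0.45 − 0.1369 = -0.5869; denominator = 1 − 0.1369 = 0.8631
φ_{22} = -0.5869 / 0.8631 = -0.680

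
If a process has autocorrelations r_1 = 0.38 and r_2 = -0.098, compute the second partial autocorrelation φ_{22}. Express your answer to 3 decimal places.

-0.283

φ_{22} = (r_2 − r_1²) / (1 − r_1²)
r_1² = (0.38)² = 0.1444
Numerator = -0.098 − 0.1444 = -0.2424; denominator = 1 − 0.1444 = 0.8556
φ_{22} = -0.2424 / 0.8556 = -0.283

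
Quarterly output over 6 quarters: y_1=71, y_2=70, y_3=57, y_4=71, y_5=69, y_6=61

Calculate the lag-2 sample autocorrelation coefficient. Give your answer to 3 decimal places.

-0.421

Mean ȳ = (71 + 70 + 57 + 71 + 69 + 61)/6 = 66.5000
Deviations from mean: 4.5000, 3.5000, -9.5000, 4.5000, 2.5000, -5.5000
Numerator Σ_{t=1}^{4}(y_t−ȳ)(y_{t+2}−ȳ) = -75.5000
Denominator Σ(y_t−ȳ)² = 179.5000
r_2 = -75.5000 / 179.5000 = -0.421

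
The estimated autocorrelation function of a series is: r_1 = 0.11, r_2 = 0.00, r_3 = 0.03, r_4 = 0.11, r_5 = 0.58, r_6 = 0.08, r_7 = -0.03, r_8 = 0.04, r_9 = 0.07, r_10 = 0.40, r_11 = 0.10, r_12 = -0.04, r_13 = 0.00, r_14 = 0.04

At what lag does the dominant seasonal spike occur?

The largest autocorrelation is r_5 = 0.58, with a weaker echo at lag 10 (0.40); the remaining lags stay at or below 0.11.
The dominant spike at lag 5 indicates a seasonal period of 5.

5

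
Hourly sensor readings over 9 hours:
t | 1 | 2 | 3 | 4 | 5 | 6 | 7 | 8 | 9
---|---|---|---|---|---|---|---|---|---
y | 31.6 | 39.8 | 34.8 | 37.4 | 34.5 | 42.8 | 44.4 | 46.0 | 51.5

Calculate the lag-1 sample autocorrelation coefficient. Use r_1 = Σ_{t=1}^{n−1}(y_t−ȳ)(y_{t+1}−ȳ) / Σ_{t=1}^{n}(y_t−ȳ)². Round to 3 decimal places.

0.373

Mean ȳ = (31.6 + 39.8 + 34.8 + 37.4 + 34.5 + 42.8 + 44.4 + 46.0 + 51.5)/9 = 40.3111
Numerator Σ_{t=1}^{8}(y_t−ȳ)(y_{t+1}−ȳ) = 122.8565
Denominator Σ(y_t−ȳ)² = 329.2289
r_1 = 122.8565 / 329.2289 = 0.373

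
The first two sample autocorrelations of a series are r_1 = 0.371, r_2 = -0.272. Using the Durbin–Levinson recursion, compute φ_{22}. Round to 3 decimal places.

-0.475

φ_{22} = (r_2 − r_1²) / (1 − r_1²)
r_1² = (0.371)² = 0.137641
Numerator = -0.272 − 0.1376 = -0.4096; denominator = 1 − 0.1376 = 0.8624
φ_{22} = -0.4096 / 0.8624 = -0.475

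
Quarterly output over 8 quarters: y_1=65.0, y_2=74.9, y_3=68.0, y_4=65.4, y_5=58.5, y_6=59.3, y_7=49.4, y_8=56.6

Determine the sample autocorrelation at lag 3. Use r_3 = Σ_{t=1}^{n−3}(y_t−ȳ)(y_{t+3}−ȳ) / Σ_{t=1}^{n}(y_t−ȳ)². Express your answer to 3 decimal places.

-0.175

Mean ȳ = (65.0 + 74.9 + 68.0 + 65.4 + 58.5 + 59.3 + 49.4 + 56.6)/8 = 62.1375
Numerator Σ_{t=1}^{5}(y_t−ȳ)(y_{t+3}−ȳ) = -75.1330
Denominator Σ(y_t−ȳ)² = 430.2788
r_3 = -75.1330 / 430.2788 = -0.175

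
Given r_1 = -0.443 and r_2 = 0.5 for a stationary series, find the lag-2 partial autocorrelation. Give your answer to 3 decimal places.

φ_{22} = (r_2 − r_1²) / (1 − r_1²)
r_1² = (-0.443)² = 0.196249
Numerator = 0.5 − 0.1962 = 0.3038; denominator = 1 − 0.1962 = 0.8038
φ_{22} = 0.3038 / 0.8038 = 0.378

0.378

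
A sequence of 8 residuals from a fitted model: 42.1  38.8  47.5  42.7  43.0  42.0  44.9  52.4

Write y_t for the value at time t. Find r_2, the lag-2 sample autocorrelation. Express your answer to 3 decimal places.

-0.153

Mean ȳ = (42.1 + 38.8 + 47.5 + 42.7 + 43.0 + 42.0 + 44.9 + 52.4)/8 = 44.1750
Deviations from mean: -2.0750, -5.3750, 3.3250, -1.4750, -1.1750, -2.1750, 0.7250, 8.2250
Σ(y_t−ȳ)(y_{t+2}−ȳ) = (-6.8994) + (7.9281) + (-3.9069) + (3.2081) + (-0.8519) + (-17.8894) = -18.4113
Denominator Σ(y_t−ȳ)² = 120.7150
r_2 = -18.4113 / 120.7150 = -0.153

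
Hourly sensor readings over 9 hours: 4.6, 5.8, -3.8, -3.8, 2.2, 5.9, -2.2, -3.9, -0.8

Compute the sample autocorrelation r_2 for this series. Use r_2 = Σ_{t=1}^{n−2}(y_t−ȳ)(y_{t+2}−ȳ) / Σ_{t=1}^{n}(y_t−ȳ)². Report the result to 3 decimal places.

Mean ȳ = (4.6 + 5.8 − 3.8 − 3.8 + 2.2 + 5.9 − 2.2 − 3.9 − 0.8)/9 = 0.4444
Numerator Σ_{t=1}^{7}(y_t−ȳ)(y_{t+2}−ȳ) = -96.0295
Denominator Σ(y_t−ȳ)² = 142.2422
r_2 = -96.0295 / 142.2422 = -0.675

-0.675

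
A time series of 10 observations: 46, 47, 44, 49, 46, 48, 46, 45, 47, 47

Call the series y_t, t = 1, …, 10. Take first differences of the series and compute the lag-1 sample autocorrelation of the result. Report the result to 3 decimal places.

First differences Δy: 1, -3, 5, -3, 2, -2, -1, 2, 0
Mean of differences = 0.1111
Numerator Σ(Δy_t−Δȳ)(Δy_{t+1}−Δȳ) = -43.0123
Denominator Σ(Δy_t−Δȳ)² = 56.8889
r_1(Δy) = -43.0123 / 56.8889 = -0.756

-0.756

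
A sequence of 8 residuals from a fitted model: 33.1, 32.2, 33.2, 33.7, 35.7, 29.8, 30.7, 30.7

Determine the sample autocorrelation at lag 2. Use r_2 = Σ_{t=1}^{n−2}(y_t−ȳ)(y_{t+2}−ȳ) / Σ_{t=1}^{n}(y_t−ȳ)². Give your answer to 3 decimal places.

-0.061

Mean ȳ = (33.1 + 32.2 + 33.2 + 33.7 + 35.7 + 29.8 + 30.7 + 30.7)/8 = 32.3875
Deviations from mean: 0.7125, -0.1875, 0.8125, 1.3125, 3.3125, -2.5875, -1.6875, -1.6875
Numerator Σ_{t=1}^{6}(y_t−ȳ)(y_{t+2}−ȳ) = -1.5953
Denominator Σ(y_t−ȳ)² = 26.2888
r_2 = -1.5953 / 26.2888 = -0.061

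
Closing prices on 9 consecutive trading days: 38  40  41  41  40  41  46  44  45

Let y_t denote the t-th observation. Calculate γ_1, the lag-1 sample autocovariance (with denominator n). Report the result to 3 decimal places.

Mean ȳ = (38 + 40 + 41 + 41 + 40 + 41 + 46 + 44 + 45)/9 = 41.7778
Σ_{t=1}^{8}(y_t−ȳ)(y_{t+1}−ȳ) = 24.7284
γ_1 = 24.7284 / 9 = 2.748

2.748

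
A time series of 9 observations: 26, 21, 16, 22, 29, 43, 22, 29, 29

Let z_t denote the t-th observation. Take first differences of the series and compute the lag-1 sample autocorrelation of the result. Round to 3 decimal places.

-0.377

First differences Δz: -5, -5, 6, 7, 14, -21, 7, 0
Mean of differences = 0.3750
Numerator Σ(Δz_t−Δz̄)(Δz_{t+1}−Δz̄) = -309.1406
Denominator Σ(Δz_t−Δz̄)² = 819.8750
r_1(Δz) = -309.1406 / 819.8750 = -0.377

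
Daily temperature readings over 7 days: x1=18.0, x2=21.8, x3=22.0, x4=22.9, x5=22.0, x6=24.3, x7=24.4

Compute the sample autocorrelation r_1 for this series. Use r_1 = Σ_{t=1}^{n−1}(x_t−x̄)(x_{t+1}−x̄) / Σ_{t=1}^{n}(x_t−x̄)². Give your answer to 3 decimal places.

0.206

Mean x̄ = (18.0 + 21.8 + 22.0 + 22.9 + 22.0 + 24.3 + 24.4)/7 = 22.2000
Σ(x_t−x̄)(x_{t+1}−x̄) = (1.6800) + (0.0800) + (-0.1400) + (-0.1400) + (-0.4200) + (4.6200) = 5.6800
Denominator Σ(x_t−x̄)² = 27.6200
r_1 = 5.6800 / 27.6200 = 0.206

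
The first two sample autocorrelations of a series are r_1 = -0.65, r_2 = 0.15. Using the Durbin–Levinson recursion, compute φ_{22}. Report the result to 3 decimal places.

-0.472

φ_{22} = (r_2 − r_1²) / (1 − r_1²)
r_1² = (-0.65)² = 0.4225
Numerator = 0.15 − 0.4225 = -0.2725; denominator = 1 − 0.4225 = 0.5775
φ_{22} = -0.2725 / 0.5775 = -0.472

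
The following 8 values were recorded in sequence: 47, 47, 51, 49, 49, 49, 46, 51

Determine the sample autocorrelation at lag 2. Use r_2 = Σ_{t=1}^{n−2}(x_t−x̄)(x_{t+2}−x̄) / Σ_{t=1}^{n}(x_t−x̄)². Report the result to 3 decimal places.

Mean x̄ = (47 + 47 + 51 + 49 + 49 + 49 + 46 + 51)/8 = 48.6250
Deviations from mean: -1.6250, -1.6250, 2.3750, 0.3750, 0.3750, 0.3750, -2.6250, 2.3750
Σ(x_t−x̄)(x_{t+2}−x̄) = (-3.8594) + (-0.6094) + (0.8906) + (0.1406) + (-0.9844) + (0.8906) = -3.5313
Denominator Σ(x_t−x̄)² = 23.8750
r_2 = -3.5313 / 23.8750 = -0.148

-0.148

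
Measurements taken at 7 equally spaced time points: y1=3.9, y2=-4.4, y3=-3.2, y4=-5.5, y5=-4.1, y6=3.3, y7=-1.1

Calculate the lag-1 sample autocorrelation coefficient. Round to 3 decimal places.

Mean ȳ = (3.9 − 4.4 − 3.2 − 5.5 − 4.1 + 3.3 − 1.1)/7 = -1.5857
Deviations from mean: 5.4857, -2.8143, -1.6143, -3.9143, -2.5143, 4.8857, 0.4857
Σ(y_t−ȳ)(y_{t+1}−ȳ) = (-15.4384) + (4.5431) + (6.3188) + (9.8416) + (-12.2841) + (2.3731) = -4.6459
Denominator Σ(y_t−ȳ)² = 86.3686
r_1 = -4.6459 / 86.3686 = -0.054

-0.054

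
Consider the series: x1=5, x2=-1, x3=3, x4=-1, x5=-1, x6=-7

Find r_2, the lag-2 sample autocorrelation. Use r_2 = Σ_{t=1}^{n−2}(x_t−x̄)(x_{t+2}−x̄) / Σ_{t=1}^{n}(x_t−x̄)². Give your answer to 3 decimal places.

0.240

Mean x̄ = (5 − 1 + 3 − 1 − 1 − 7)/6 = -0.3333
Deviations from mean: 5.3333, -0.6667, 3.3333, -0.6667, -0.6667, -6.6667
Σ(x_t−x̄)(x_{t+2}−x̄) = (17.7778) + (0.4444) + (-2.2222) + (4.4444) = 20.4444
Denominator Σ(x_t−x̄)² = 85.3333
r_2 = 20.4444 / 85.3333 = 0.240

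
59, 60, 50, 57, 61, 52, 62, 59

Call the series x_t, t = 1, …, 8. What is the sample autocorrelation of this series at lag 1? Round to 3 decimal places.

-0.387

Mean x̄ = (59 + 60 + 50 + 57 + 61 + 52 + 62 + 59)/8 = 57.5000
Deviations from mean: 1.5000, 2.5000, -7.5000, -0.5000, 3.5000, -5.5000, 4.5000, 1.5000
Σ(x_t−x̄)(x_{t+1}−x̄) = (3.7500) + (-18.7500) + (3.7500) + (-1.7500) + (-19.2500) + (-24.7500) + (6.7500) = -50.2500
Denominator Σ(x_t−x̄)² = 130.0000
r_1 = -50.2500 / 130.0000 = -0.387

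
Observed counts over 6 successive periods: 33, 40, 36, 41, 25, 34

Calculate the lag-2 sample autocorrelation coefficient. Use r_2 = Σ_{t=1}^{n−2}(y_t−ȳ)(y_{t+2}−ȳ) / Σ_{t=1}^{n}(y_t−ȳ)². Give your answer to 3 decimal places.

0.079

Mean ȳ = (33 + 40 + 36 + 41 + 25 + 34)/6 = 34.8333
Deviations from mean: -1.8333, 5.1667, 1.1667, 6.1667, -9.8333, -0.8333
Σ(y_t−ȳ)(y_{t+2}−ȳ) = (-2.1389) + (31.8611) + (-11.4722) + (-5.1389) = 13.1111
Denominator Σ(y_t−ȳ)² = 166.8333
r_2 = 13.1111 / 166.8333 = 0.079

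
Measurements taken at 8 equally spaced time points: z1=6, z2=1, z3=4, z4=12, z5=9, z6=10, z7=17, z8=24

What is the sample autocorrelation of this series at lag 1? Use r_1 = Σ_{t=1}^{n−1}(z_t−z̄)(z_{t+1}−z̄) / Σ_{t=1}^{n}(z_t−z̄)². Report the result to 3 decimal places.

0.462

Mean z̄ = (6 + 1 + 4 + 12 + 9 + 10 + 17 + 24)/8 = 10.3750
Deviations from mean: -4.3750, -9.3750, -6.3750, 1.6250, -1.3750, -0.3750, 6.6250, 13.6250
Numerator Σ_{t=1}^{7}(z_t−z̄)(z_{t+1}−z̄) = 176.4844
Denominator Σ(z_t−z̄)² = 381.8750
r_1 = 176.4844 / 381.8750 = 0.462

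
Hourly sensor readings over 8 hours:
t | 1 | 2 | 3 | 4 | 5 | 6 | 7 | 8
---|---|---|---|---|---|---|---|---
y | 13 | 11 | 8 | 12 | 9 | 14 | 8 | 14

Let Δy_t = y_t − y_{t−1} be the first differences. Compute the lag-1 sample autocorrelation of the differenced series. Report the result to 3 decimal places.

First differences Δy: -2, -3, 4, -3, 5, -6, 6
Mean of differences = 0.1429
Numerator Σ(Δy_t−Δȳ)(Δy_{t+1}−Δȳ) = -98.5918
Denominator Σ(Δy_t−Δȳ)² = 134.8571
r_1(Δy) = -98.5918 / 134.8571 = -0.731

-0.731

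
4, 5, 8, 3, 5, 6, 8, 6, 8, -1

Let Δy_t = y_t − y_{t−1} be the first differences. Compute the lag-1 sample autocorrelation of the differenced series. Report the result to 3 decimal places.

-0.327

First differences Δy: 1, 3, -5, 2, 1, 2, -2, 2, -9
Mean of differences = -0.5556
Numerator Σ(Δy_t−Δȳ)(Δy_{t+1}−Δȳ) = -42.6420
Denominator Σ(Δy_t−Δȳ)² = 130.2222
r_1(Δy) = -42.6420 / 130.2222 = -0.327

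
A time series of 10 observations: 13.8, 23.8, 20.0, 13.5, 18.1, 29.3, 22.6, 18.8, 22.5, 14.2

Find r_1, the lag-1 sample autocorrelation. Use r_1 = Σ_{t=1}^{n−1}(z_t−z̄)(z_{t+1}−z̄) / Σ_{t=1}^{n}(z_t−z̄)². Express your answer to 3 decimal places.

-0.097

Mean z̄ = (13.8 + 23.8 + 20.0 + 13.5 + 18.1 + 29.3 + 22.6 + 18.8 + 22.5 + 14.2)/10 = 19.6600
Numerator Σ_{t=1}^{9}(z_t−z̄)(z_{t+1}−z̄) = -22.5116
Denominator Σ(z_t−z̄)² = 232.1640
r_1 = -22.5116 / 232.1640 = -0.097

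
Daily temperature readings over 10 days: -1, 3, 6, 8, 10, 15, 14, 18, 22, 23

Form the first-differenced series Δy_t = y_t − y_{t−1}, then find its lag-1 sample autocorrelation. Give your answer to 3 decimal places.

-0.528

First differences Δy: 4, 3, 2, 2, 5, -1, 4, 4, 1
Mean of differences = 2.6667
Numerator Σ(Δy_t−Δȳ)(Δy_{t+1}−Δȳ) = -14.7778
Denominator Σ(Δy_t−Δȳ)² = 28.0000
r_1(Δy) = -14.7778 / 28.0000 = -0.528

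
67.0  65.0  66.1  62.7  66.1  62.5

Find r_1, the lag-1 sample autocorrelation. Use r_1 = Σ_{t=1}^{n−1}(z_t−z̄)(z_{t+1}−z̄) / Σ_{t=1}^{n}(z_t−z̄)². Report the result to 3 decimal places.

Mean z̄ = (67.0 + 65.0 + 66.1 + 62.7 + 66.1 + 62.5)/6 = 64.9000
Numerator Σ_{t=1}^{5}(z_t−z̄)(z_{t+1}−z̄) = -7.8300
Denominator Σ(z_t−z̄)² = 17.9000
r_1 = -7.8300 / 17.9000 = -0.437

-0.437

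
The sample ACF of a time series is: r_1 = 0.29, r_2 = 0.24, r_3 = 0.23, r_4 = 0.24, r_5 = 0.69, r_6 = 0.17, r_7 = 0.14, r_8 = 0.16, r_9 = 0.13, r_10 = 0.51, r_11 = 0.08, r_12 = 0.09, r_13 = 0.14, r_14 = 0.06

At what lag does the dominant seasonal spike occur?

5

The largest autocorrelation is r_5 = 0.69, with a weaker echo at lag 10 (0.51); the remaining lags stay at or below 0.29. The elevated value at lag 1 (0.29), dropping to 0.24 at lag 2, reflects decaying short-term dependence rather than seasonality.
The dominant spike at lag 5 indicates a seasonal period of 5.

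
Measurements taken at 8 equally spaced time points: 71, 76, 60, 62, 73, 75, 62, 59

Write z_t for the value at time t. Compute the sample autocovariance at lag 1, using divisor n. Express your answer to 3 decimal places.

3.055

Mean z̄ = (71 + 76 + 60 + 62 + 73 + 75 + 62 + 59)/8 = 67.2500
Deviations: 3.7500, 8.7500, -7.2500, -5.2500, 5.7500, 7.7500, -5.2500, -8.2500
Σ_{t=1}^{7}(z_t−z̄)(z_{t+1}−z̄) = 24.4375
γ_1 = 24.4375 / 8 = 3.055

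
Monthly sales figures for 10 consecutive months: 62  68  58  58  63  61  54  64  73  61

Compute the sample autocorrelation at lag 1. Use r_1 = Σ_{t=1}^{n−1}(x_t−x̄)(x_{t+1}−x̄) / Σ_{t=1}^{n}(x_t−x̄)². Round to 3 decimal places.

Mean x̄ = (62 + 68 + 58 + 58 + 63 + 61 + 54 + 64 + 73 + 61)/10 = 62.2000
Numerator Σ_{t=1}^{9}(x_t−x̄)(x_{t+1}−x̄) = -10.6400
Denominator Σ(x_t−x̄)² = 259.6000
r_1 = -10.6400 / 259.6000 = -0.041

-0.041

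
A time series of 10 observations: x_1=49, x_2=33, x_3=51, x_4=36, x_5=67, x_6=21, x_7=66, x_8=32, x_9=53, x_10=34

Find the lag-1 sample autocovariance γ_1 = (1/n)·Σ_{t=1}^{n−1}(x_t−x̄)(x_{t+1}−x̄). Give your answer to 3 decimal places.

-187.044

Mean x̄ = (49 + 33 + 51 + 36 + 67 + 21 + 66 + 32 + 53 + 34)/10 = 44.2000
Σ_{t=1}^{9}(x_t−x̄)(x_{t+1}−x̄) = -1870.4400
γ_1 = -1870.4400 / 10 = -187.044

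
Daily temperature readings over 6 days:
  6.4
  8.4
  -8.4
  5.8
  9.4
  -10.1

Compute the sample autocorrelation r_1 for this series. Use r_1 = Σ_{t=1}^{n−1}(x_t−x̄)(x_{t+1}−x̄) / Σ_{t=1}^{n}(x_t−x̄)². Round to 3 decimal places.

-0.361

Mean x̄ = (6.4 + 8.4 − 8.4 + 5.8 + 9.4 − 10.1)/6 = 1.9167
Deviations from mean: 4.4833, 6.4833, -10.3167, 3.8833, 7.4833, -12.0167
Σ(x_t−x̄)(x_{t+1}−x̄) = (29.0669) + (-66.8864) + (-40.0631) + (29.0603) + (-89.9247) = -138.7469
Denominator Σ(x_t−x̄)² = 384.0483
r_1 = -138.7469 / 384.0483 = -0.361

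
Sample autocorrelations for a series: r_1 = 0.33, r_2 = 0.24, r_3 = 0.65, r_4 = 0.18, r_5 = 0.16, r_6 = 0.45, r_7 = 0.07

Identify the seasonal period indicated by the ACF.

3

The largest autocorrelation is r_3 = 0.65, with a weaker echo at lag 6 (0.45); the remaining lags stay at or below 0.33. The elevated value at lag 1 (0.33), dropping to 0.24 at lag 2, reflects decaying short-term dependence rather than seasonality.
The dominant spike at lag 3 indicates a seasonal period of 3.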